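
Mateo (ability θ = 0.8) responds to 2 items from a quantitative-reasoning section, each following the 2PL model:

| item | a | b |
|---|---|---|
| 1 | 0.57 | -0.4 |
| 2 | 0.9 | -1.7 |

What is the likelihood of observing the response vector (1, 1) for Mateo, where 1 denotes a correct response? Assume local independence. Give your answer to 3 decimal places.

0.601

P(θ) = 1 / (1 + exp(−a(θ − b)))
P_1 = 1/(1+e^{-0.6840}) = 0.6646
P_2 = 1/(1+e^{-2.2500}) = 0.9047
L = P_1 × P_2 = 0.6646 × 0.9047 = 0.60126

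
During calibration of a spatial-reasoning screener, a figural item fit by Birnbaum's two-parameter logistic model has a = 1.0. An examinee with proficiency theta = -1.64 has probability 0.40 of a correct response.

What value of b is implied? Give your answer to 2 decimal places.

P(theta) = 1 / (1 + exp(−a(theta − b)))
logit(0.40) = ln(0.40/0.60) = -0.4055
b = theta − logit/(a) = -1.64 − (-0.4055)/1.0000 = -1.2345

-1.23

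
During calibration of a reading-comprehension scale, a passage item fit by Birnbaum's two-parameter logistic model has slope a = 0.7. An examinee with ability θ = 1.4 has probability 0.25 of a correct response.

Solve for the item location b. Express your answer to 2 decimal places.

2.97

P(θ) = 1 / (1 + exp(−a(θ − b)))
logit(0.25) = ln(0.25/0.75) = -1.0986
b = θ − logit/(a) = 1.4 − (-1.0986)/0.7000 = 2.9694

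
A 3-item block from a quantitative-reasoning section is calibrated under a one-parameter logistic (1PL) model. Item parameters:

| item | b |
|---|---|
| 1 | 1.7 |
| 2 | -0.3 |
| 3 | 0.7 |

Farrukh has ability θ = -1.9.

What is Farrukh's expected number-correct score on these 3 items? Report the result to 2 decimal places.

P(θ) = 1 / (1 + exp(−(θ − b)))
P_1 = 1/(1+e^{3.6000}) = 0.0266
P_2 = 1/(1+e^{1.6000}) = 0.1680
P_3 = 1/(1+e^{2.6000}) = 0.0691
E[score] = 0.0266 + 0.1680 + 0.0691 = 0.2637

0.26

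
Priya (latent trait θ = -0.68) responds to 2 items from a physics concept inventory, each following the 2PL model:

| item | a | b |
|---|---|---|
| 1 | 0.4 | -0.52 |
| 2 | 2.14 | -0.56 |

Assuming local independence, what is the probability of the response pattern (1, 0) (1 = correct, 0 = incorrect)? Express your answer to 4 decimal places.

P(θ) = 1 / (1 + exp(−a(θ − b)))
P_1 = 1/(1+e^{0.0640}) = 0.4840
P_2 = 1/(1+e^{0.2568}) = 0.4362
L = P_1 × (1−P_2) = 0.4840 × 0.5638 = 0.27291

0.2729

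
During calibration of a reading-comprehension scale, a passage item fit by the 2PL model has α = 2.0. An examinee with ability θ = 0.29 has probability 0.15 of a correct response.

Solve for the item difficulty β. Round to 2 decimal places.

1.16

P(θ) = 1 / (1 + exp(−α(θ − β)))
logit(0.15) = ln(0.15/0.85) = -1.7346
β = θ − logit/(α) = 0.29 − (-1.7346)/2.0000 = 1.1573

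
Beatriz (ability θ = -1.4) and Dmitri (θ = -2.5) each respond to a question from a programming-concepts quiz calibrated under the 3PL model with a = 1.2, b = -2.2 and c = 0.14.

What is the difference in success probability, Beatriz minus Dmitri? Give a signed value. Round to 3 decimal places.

0.268

P(θ) = c + (1 − c) · 1 / (1 + exp(−a(θ − b)))
P(Beatriz) = 0.7619  [exponent 0.9600]
P(Dmitri) = 0.4934  [exponent -0.3600]
Difference = 0.7619 − 0.4934 = 0.2685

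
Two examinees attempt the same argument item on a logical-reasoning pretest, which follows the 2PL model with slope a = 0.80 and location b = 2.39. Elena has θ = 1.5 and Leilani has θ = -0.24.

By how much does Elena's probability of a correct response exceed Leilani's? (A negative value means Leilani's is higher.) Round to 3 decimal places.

P(θ) = 1 / (1 + exp(−a(θ − b)))
P(Elena) = 0.3292  [exponent -0.7120]
P(Leilani) = 0.1087  [exponent -2.1040]
Difference = 0.3292 − 0.1087 = 0.2204

0.220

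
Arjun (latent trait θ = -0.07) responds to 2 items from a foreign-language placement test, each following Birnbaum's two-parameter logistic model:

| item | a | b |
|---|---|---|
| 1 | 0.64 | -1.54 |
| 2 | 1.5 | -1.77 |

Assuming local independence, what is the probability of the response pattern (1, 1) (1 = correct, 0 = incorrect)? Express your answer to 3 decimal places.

P(θ) = 1 / (1 + exp(−a(θ − b)))
P_1 = 1/(1+e^{-0.9408}) = 0.7193
P_2 = 1/(1+e^{-2.5500}) = 0.9276
L = P_1 × P_2 = 0.7193 × 0.9276 = 0.66717

0.667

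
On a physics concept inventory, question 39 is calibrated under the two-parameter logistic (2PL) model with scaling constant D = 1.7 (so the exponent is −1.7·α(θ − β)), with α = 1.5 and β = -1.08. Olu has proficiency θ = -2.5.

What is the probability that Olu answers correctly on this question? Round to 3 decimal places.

P(θ) = 1 / (1 + exp(−D·α(θ − β)))
Exponent: 1.7 × 1.5 × (-2.5 − (-1.08)) = -3.6210
1/(1 + e^{3.6210}) = 0.0261
P = 0.0261

0.026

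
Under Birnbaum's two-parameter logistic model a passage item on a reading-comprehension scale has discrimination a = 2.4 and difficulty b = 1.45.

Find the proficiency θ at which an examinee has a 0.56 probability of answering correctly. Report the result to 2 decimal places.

1.55

P(θ) = 1 / (1 + exp(−a(θ − b)))
logit = ln(0.5600/0.4400) = 0.2412
θ = b + logit/(a) = 1.45 + 0.2412/2.4000 = 1.5505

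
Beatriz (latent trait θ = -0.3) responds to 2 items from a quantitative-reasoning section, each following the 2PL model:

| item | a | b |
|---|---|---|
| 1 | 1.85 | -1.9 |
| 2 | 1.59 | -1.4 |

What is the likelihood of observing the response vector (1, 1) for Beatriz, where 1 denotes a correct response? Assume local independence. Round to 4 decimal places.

P(θ) = 1 / (1 + exp(−a(θ − b)))
P_1 = 1/(1+e^{-2.9600}) = 0.9507
P_2 = 1/(1+e^{-1.7490}) = 0.8518
L = P_1 × P_2 = 0.9507 × 0.8518 = 0.80986

0.8099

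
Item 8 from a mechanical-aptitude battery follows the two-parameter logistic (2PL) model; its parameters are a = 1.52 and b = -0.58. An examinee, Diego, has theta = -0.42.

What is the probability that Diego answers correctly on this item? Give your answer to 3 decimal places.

0.561

P(theta) = 1 / (1 + exp(−a(theta − b)))
Exponent: 1.52 × (-0.42 − (-0.58)) = 0.2432
1/(1 + e^{-0.2432}) = 0.5605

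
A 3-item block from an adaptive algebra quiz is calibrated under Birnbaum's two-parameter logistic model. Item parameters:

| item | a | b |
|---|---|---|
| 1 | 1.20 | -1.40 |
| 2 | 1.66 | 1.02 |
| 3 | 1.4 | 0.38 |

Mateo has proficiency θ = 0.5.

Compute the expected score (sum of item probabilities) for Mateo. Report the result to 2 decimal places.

P(θ) = 1 / (1 + exp(−a(θ − b)))
P_1 = 1/(1+e^{-2.2800}) = 0.9072
P_2 = 1/(1+e^{0.8632}) = 0.2967
P_3 = 1/(1+e^{-0.1680}) = 0.5419
E[score] = 0.9072 + 0.2967 + 0.5419 = 1.7458

1.75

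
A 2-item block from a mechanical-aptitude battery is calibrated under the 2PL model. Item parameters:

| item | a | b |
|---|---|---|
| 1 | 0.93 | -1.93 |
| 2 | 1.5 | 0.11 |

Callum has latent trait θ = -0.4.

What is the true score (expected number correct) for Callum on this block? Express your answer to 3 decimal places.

P(θ) = 1 / (1 + exp(−a(θ − b)))
P_1 = 1/(1+e^{-1.4229}) = 0.8058
P_2 = 1/(1+e^{0.7650}) = 0.3176
E[score] = 0.8058 + 0.3176 = 1.1234

1.123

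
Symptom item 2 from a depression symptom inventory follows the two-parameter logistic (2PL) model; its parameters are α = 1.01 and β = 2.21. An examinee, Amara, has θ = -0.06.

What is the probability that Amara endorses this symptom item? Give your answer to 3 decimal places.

P(θ) = 1 / (1 + exp(−α(θ − β)))
Exponent: 1.01 × (-0.06 − 2.21) = -2.2927
1/(1 + e^{2.2927}) = 0.0917

0.092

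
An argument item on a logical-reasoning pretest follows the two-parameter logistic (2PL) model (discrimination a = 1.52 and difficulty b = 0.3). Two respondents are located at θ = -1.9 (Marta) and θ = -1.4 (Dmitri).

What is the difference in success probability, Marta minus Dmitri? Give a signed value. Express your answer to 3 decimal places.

-0.036

P(θ) = 1 / (1 + exp(−a(θ − b)))
P(Marta) = 0.0341  [exponent -3.3440]
P(Dmitri) = 0.0702  [exponent -2.5840]
Difference = 0.0341 − 0.0702 = -0.0361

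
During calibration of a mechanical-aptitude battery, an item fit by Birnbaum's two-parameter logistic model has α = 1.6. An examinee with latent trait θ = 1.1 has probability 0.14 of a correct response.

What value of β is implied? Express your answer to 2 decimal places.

2.23

P(θ) = 1 / (1 + exp(−α(θ − β)))
logit(0.14) = ln(0.14/0.86) = -1.8153
β = θ − logit/(α) = 1.1 − (-1.8153)/1.6000 = 2.2346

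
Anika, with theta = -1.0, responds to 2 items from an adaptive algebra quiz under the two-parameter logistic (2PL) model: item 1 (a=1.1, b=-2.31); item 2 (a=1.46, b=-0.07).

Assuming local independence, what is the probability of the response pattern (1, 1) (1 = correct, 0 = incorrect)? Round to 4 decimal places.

P(theta) = 1 / (1 + exp(−a(theta − b)))
P_1 = 1/(1+e^{-1.4410}) = 0.8086
P_2 = 1/(1+e^{1.3578}) = 0.2046
L = P_1 × P_2 = 0.8086 × 0.2046 = 0.16544

0.1654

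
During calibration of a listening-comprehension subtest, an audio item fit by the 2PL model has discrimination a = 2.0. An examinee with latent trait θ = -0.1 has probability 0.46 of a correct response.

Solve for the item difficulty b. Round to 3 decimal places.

P(θ) = 1 / (1 + exp(−a(θ − b)))
logit(0.46) = ln(0.46/0.54) = -0.1603
b = θ − logit/(a) = -0.1 − (-0.1603)/2.0000 = -0.0198

-0.020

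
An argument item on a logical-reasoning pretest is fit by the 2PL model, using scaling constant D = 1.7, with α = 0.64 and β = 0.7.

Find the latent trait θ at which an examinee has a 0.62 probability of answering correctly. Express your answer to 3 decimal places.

1.150

P(θ) = 1 / (1 + exp(−D·α(θ − β)))
logit = ln(0.6200/0.3800) = 0.4895
θ = β + logit/(1.7·α) = 0.7 + 0.4895/1.0880 = 1.1500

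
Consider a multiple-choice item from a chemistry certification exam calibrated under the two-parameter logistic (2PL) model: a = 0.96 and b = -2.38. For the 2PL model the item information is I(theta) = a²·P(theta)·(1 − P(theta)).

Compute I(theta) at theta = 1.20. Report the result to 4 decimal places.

0.0278

P = 1/(1+e^{-3.4368}) = 0.9688
P(1−P) = 0.9688 × 0.0312 = 0.0302
I = a² × P(1−P) = 0.96² × 0.0302 = 0.02783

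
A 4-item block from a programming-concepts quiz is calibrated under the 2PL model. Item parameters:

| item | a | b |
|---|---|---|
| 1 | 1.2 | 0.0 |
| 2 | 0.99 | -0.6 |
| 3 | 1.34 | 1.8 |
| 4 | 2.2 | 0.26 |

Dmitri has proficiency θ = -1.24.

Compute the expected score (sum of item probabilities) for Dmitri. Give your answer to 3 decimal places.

P(θ) = 1 / (1 + exp(−a(θ − b)))
P_1 = 1/(1+e^{1.4880}) = 0.1842
P_2 = 1/(1+e^{0.6336}) = 0.3467
P_3 = 1/(1+e^{4.0736}) = 0.0167
P_4 = 1/(1+e^{3.3000}) = 0.0356
E[score] = 0.1842 + 0.3467 + 0.0167 + 0.0356 = 0.5832

0.583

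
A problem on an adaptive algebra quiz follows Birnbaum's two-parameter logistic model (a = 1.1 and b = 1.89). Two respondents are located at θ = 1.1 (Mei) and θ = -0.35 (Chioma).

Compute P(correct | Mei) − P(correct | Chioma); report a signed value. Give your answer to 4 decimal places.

P(θ) = 1 / (1 + exp(−a(θ − b)))
P(Mei) = 0.2955  [exponent -0.8690]
P(Chioma) = 0.0784  [exponent -2.4640]
Difference = 0.2955 − 0.0784 = 0.2170

0.2170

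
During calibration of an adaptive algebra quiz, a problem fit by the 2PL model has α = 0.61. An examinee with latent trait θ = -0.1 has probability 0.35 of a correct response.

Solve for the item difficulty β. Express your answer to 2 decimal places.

0.91

P(θ) = 1 / (1 + exp(−α(θ − β)))
logit(0.35) = ln(0.35/0.65) = -0.6190
β = θ − logit/(α) = -0.1 − (-0.6190)/0.6100 = 0.9148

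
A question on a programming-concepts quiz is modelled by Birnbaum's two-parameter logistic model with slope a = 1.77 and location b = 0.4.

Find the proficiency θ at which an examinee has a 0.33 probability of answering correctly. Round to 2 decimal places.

0.00

P(θ) = 1 / (1 + exp(−a(θ − b)))
logit = ln(0.3300/0.6700) = -0.7082
θ = b + logit/(a) = 0.4 + (-0.7082)/1.7700 = -0.0001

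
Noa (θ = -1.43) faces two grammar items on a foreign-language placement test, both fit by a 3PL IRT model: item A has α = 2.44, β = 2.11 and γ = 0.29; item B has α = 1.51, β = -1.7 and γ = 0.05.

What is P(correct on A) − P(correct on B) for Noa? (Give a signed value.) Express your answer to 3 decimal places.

-0.330

P(θ) = γ + (1 − γ) · 1 / (1 + exp(−α(θ − β)))
P_A = 0.2901
P_B = 0.6205
P_A − P_B = -0.3304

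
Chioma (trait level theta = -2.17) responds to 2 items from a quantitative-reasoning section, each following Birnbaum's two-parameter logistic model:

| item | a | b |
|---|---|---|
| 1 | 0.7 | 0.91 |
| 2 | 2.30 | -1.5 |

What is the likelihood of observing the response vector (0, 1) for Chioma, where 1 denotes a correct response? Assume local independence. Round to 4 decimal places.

0.1581

P(theta) = 1 / (1 + exp(−a(theta − b)))
P_1 = 1/(1+e^{2.1560}) = 0.1038
P_2 = 1/(1+e^{1.5410}) = 0.1764
L = (1−P_1) × P_2 = 0.8962 × 0.1764 = 0.15809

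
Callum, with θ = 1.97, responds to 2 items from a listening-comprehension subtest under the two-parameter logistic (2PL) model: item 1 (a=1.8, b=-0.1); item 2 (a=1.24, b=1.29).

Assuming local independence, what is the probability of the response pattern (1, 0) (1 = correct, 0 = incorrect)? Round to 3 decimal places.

P(θ) = 1 / (1 + exp(−a(θ − b)))
P_1 = 1/(1+e^{-3.7260}) = 0.9765
P_2 = 1/(1+e^{-0.8432}) = 0.6991
L = P_1 × (1−P_2) = 0.9765 × 0.3009 = 0.29378

0.294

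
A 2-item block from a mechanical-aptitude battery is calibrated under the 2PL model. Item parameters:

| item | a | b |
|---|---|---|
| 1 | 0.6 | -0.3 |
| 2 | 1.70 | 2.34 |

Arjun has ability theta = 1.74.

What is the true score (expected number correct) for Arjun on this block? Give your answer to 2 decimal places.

1.04

P(theta) = 1 / (1 + exp(−a(theta − b)))
P_1 = 1/(1+e^{-1.2240}) = 0.7728
P_2 = 1/(1+e^{1.0200}) = 0.2650
E[score] = 0.7728 + 0.2650 = 1.0378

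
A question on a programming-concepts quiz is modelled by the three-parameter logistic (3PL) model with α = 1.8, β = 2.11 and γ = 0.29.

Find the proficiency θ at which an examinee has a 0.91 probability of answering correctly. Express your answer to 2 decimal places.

3.18

P(θ) = γ + (1 − γ) · 1 / (1 + exp(−α(θ − β)))
Remove guessing floor: (0.91 − 0.29)/(1 − 0.29) = 0.8732
logit = ln(0.8732/0.1268) = 1.9299
θ = β + logit/(α) = 2.11 + 1.9299/1.8000 = 3.1822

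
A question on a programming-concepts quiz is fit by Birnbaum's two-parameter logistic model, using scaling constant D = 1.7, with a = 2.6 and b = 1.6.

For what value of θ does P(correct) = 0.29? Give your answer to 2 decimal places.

1.40

P(θ) = 1 / (1 + exp(−D·a(θ − b)))
logit = ln(0.2900/0.7100) = -0.8954
θ = b + logit/(1.7·a) = 1.6 + (-0.8954)/4.4200 = 1.3974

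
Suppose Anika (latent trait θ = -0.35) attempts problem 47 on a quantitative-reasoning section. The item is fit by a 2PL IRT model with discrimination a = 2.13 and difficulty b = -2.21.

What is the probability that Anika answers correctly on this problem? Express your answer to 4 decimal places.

0.9813

P(θ) = 1 / (1 + exp(−a(θ − b)))
Exponent: 2.13 × (-0.35 − (-2.21)) = 3.9618
1/(1 + e^{-3.9618}) = 0.9813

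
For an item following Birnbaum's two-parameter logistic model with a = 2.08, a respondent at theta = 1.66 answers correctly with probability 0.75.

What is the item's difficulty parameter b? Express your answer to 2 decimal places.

P(theta) = 1 / (1 + exp(−a(theta − b)))
logit(0.75) = ln(0.75/0.25) = 1.0986
b = theta − logit/(a) = 1.66 − 1.0986/2.0800 = 1.1318

1.13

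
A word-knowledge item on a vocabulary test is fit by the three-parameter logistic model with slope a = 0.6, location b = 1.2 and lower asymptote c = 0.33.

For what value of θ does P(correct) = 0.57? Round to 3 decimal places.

0.228

P(θ) = c + (1 − c) · 1 / (1 + exp(−a(θ − b)))
Remove guessing floor: (0.57 − 0.33)/(1 − 0.33) = 0.3582
logit = ln(0.3582/0.6418) = -0.5831
θ = b + logit/(a) = 1.2 + (-0.5831)/0.6000 = 0.2281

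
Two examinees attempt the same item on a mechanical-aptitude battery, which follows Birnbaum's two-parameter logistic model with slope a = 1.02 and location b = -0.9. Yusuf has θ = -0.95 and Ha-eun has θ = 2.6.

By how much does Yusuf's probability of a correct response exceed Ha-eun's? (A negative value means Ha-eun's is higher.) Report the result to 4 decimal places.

P(θ) = 1 / (1 + exp(−a(θ − b)))
P(Yusuf) = 0.4873  [exponent -0.0510]
P(Ha-eun) = 0.9726  [exponent 3.5700]
Difference = 0.4873 − 0.9726 = -0.4854

-0.4854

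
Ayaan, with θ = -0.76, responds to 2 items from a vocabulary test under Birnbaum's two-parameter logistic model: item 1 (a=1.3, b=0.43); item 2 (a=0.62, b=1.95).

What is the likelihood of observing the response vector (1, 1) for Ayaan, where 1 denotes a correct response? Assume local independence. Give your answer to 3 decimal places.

0.028

P(θ) = 1 / (1 + exp(−a(θ − b)))
P_1 = 1/(1+e^{1.5470}) = 0.1755
P_2 = 1/(1+e^{1.6802}) = 0.1571
L = P_1 × P_2 = 0.1755 × 0.1571 = 0.02757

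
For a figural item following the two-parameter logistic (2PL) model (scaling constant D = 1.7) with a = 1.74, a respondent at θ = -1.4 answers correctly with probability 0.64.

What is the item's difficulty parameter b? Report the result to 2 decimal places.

-1.59

P(θ) = 1 / (1 + exp(−D·a(θ − b)))
logit(0.64) = ln(0.64/0.36) = 0.5754
b = θ − logit/(1.7·a) = -1.4 − 0.5754/2.9580 = -1.5945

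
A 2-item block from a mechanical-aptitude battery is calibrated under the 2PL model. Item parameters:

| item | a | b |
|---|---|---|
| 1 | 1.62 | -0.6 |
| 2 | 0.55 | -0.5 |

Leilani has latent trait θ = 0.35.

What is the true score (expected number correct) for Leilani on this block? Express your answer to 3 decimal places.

P(θ) = 1 / (1 + exp(−a(θ − b)))
P_1 = 1/(1+e^{-1.5390}) = 0.8233
P_2 = 1/(1+e^{-0.4675}) = 0.6148
E[score] = 0.8233 + 0.6148 = 1.4381

1.438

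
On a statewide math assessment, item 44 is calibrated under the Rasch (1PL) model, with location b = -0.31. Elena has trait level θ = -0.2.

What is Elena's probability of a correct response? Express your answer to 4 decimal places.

0.5275

P(θ) = 1 / (1 + exp(−(θ − b)))
Exponent: (-0.2 − (-0.31)) = 0.1100
1/(1 + e^{-0.1100}) = 0.5275
P = 0.5275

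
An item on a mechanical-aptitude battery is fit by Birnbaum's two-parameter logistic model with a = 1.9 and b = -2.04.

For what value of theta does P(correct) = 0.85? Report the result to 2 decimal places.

-1.13

P(theta) = 1 / (1 + exp(−a(theta − b)))
logit = ln(0.8500/0.1500) = 1.7346
theta = b + logit/(a) = -2.04 + 1.7346/1.9000 = -1.1271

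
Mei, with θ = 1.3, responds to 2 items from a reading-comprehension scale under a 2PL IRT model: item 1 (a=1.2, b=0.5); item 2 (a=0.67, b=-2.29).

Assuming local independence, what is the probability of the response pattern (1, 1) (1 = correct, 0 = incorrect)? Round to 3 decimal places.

0.663

P(θ) = 1 / (1 + exp(−a(θ − b)))
P_1 = 1/(1+e^{-0.9600}) = 0.7231
P_2 = 1/(1+e^{-2.4053}) = 0.9172
L = P_1 × P_2 = 0.7231 × 0.9172 = 0.66327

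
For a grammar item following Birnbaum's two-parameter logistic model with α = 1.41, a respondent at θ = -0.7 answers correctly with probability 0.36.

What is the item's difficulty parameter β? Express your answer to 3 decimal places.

P(θ) = 1 / (1 + exp(−α(θ − β)))
logit(0.36) = ln(0.36/0.64) = -0.5754
β = θ − logit/(α) = -0.7 − (-0.5754)/1.4100 = -0.2919

-0.292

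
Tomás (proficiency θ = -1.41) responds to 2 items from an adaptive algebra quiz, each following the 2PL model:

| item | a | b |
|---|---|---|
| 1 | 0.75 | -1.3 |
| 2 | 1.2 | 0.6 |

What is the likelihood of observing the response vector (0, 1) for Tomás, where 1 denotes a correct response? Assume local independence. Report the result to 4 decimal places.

P(θ) = 1 / (1 + exp(−a(θ − b)))
P_1 = 1/(1+e^{0.0825}) = 0.4794
P_2 = 1/(1+e^{2.4120}) = 0.0823
L = (1−P_1) × P_2 = 0.5206 × 0.0823 = 0.04283

0.0428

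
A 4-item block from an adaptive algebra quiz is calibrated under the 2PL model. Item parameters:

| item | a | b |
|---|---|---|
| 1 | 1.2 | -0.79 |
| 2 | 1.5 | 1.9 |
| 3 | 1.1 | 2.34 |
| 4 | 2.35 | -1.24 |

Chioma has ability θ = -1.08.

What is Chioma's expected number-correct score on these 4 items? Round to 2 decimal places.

1.04

P(θ) = 1 / (1 + exp(−a(θ − b)))
P_1 = 1/(1+e^{0.3480}) = 0.4139
P_2 = 1/(1+e^{4.4700}) = 0.0113
P_3 = 1/(1+e^{3.7620}) = 0.0227
P_4 = 1/(1+e^{-0.3760}) = 0.5929
E[score] = 0.4139 + 0.0113 + 0.0227 + 0.5929 = 1.0408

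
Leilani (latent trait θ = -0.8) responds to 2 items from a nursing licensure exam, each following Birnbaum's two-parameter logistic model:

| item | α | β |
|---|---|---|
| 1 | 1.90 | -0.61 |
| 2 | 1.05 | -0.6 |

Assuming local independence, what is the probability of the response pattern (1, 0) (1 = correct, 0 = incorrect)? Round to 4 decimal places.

0.2268

P(θ) = 1 / (1 + exp(−α(θ − β)))
P_1 = 1/(1+e^{0.3610}) = 0.4107
P_2 = 1/(1+e^{0.2100}) = 0.4477
L = P_1 × (1−P_2) = 0.4107 × 0.5523 = 0.22684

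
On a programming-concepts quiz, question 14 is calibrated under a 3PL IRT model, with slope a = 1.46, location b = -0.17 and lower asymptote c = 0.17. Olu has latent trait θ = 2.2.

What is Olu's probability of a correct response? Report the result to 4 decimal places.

0.9747

P(θ) = c + (1 − c) · 1 / (1 + exp(−a(θ − b)))
Exponent: 1.46 × (2.2 − (-0.17)) = 3.4602
1/(1 + e^{-3.4602}) = 0.9695
P = 0.17 + 0.83 × 0.9695 = 0.9747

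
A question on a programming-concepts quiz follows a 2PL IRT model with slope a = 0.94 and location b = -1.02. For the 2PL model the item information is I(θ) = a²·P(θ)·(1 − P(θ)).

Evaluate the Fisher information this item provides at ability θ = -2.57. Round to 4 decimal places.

0.1354

P = 1/(1+e^{1.4570}) = 0.1889
P(1−P) = 0.1889 × 0.8111 = 0.1532
I = a² × P(1−P) = 0.94² × 0.1532 = 0.13540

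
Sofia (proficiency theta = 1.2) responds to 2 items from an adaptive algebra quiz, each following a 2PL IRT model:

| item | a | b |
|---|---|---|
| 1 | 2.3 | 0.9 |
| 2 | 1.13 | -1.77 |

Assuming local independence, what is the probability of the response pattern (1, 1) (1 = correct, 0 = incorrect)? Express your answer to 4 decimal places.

P(theta) = 1 / (1 + exp(−a(theta − b)))
P_1 = 1/(1+e^{-0.6900}) = 0.6660
P_2 = 1/(1+e^{-3.3561}) = 0.9663
L = P_1 × P_2 = 0.6660 × 0.9663 = 0.64353

0.6435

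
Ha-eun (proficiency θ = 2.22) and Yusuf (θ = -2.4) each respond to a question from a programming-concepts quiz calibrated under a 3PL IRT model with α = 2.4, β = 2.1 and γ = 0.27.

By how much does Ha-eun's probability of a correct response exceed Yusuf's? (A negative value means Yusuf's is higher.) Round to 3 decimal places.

0.417

P(θ) = γ + (1 − γ) · 1 / (1 + exp(−α(θ − β)))
P(Ha-eun) = 0.6872  [exponent 0.2880]
P(Yusuf) = 0.2700  [exponent -10.8000]
Difference = 0.6872 − 0.2700 = 0.4172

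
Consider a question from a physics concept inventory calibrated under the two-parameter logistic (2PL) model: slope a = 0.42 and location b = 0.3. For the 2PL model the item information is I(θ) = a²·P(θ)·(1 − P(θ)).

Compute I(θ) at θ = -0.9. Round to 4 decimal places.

0.0414

P = 1/(1+e^{0.5040}) = 0.3766
P(1−P) = 0.3766 × 0.6234 = 0.2348
I = a² × P(1−P) = 0.42² × 0.2348 = 0.04141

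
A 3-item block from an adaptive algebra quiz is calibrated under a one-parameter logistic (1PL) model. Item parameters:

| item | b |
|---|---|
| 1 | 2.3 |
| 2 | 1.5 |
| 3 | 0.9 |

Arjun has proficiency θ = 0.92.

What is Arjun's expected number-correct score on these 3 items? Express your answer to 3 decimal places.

P(θ) = 1 / (1 + exp(−(θ − b)))
P_1 = 1/(1+e^{1.3800}) = 0.2010
P_2 = 1/(1+e^{0.5800}) = 0.3589
P_3 = 1/(1+e^{-0.0200}) = 0.5050
E[score] = 0.2010 + 0.3589 + 0.5050 = 1.0649

1.065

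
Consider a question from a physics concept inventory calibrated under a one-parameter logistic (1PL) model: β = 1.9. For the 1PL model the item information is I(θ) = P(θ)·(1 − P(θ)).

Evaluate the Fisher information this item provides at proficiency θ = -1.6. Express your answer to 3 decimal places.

0.028

P = 1/(1+e^{3.5000}) = 0.0293
P(1−P) = 0.0293 × 0.9707 = 0.0285
I = P(1−P) = 0.02845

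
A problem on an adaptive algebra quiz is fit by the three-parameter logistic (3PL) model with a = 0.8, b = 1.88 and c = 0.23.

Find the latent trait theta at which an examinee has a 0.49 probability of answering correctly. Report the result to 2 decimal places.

P(theta) = c + (1 − c) · 1 / (1 + exp(−a(theta − b)))
Remove guessing floor: (0.49 − 0.23)/(1 − 0.23) = 0.3377
logit = ln(0.3377/0.6623) = -0.6737
theta = b + logit/(a) = 1.88 + (-0.6737)/0.8000 = 1.0378

1.04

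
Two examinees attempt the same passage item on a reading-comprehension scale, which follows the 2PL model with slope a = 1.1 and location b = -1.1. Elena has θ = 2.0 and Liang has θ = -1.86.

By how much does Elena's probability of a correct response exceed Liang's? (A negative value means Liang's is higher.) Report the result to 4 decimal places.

P(θ) = 1 / (1 + exp(−a(θ − b)))
P(Elena) = 0.9680  [exponent 3.4100]
P(Liang) = 0.3024  [exponent -0.8360]
Difference = 0.9680 − 0.3024 = 0.6656

0.6656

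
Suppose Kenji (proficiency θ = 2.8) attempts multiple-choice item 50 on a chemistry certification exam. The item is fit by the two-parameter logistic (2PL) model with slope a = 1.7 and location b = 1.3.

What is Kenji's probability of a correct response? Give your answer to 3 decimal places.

0.928

P(θ) = 1 / (1 + exp(−a(θ − b)))
Exponent: 1.7 × (2.8 − 1.3) = 2.5500
1/(1 + e^{-2.5500}) = 0.9276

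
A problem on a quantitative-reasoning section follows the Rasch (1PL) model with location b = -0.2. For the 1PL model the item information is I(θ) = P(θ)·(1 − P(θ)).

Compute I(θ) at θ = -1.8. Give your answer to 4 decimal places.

0.1398

P = 1/(1+e^{1.6000}) = 0.1680
P(1−P) = 0.1680 × 0.8320 = 0.1398
I = P(1−P) = 0.13976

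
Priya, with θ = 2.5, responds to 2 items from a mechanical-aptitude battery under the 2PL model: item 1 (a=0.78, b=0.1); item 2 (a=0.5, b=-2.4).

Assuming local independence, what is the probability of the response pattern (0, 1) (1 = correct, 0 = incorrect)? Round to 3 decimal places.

0.123

P(θ) = 1 / (1 + exp(−a(θ − b)))
P_1 = 1/(1+e^{-1.8720}) = 0.8667
P_2 = 1/(1+e^{-2.4500}) = 0.9206
L = (1−P_1) × P_2 = 0.1333 × 0.9206 = 0.12272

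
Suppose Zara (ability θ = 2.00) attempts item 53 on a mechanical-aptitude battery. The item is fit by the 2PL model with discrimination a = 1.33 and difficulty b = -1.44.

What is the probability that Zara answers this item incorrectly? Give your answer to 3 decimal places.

P(θ) = 1 / (1 + exp(−a(θ − b)))
Exponent: 1.33 × (2.00 − (-1.44)) = 4.5752
1/(1 + e^{-4.5752}) = 0.9898
P(incorrect) = 1 − 0.9898 = 0.0102

0.010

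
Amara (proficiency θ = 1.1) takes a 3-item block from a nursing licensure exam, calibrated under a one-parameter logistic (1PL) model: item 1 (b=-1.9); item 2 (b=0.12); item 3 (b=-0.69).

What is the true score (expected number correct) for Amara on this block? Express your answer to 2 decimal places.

P(θ) = 1 / (1 + exp(−(θ − b)))
P_1 = 1/(1+e^{-3.0000}) = 0.9526
P_2 = 1/(1+e^{-0.9800}) = 0.7271
P_3 = 1/(1+e^{-1.7900}) = 0.8569
E[score] = 0.9526 + 0.7271 + 0.8569 = 2.5366

2.54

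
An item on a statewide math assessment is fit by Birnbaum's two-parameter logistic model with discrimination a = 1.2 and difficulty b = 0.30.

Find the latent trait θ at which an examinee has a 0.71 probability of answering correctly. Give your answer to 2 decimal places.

1.05

P(θ) = 1 / (1 + exp(−a(θ − b)))
logit = ln(0.7100/0.2900) = 0.8954
θ = b + logit/(a) = 0.30 + 0.8954/1.2000 = 1.0462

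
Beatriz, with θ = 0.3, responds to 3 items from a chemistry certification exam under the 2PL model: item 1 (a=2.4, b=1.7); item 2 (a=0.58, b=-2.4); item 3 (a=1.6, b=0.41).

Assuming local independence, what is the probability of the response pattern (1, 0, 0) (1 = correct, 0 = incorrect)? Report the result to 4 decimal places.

P(θ) = 1 / (1 + exp(−a(θ − b)))
P_1 = 1/(1+e^{3.3600}) = 0.0336
P_2 = 1/(1+e^{-1.5660}) = 0.8272
P_3 = 1/(1+e^{0.1760}) = 0.4561
L = P_1 × (1−P_2) × (1−P_3) = 0.0336 × 0.1728 × 0.5439 = 0.00315

0.0032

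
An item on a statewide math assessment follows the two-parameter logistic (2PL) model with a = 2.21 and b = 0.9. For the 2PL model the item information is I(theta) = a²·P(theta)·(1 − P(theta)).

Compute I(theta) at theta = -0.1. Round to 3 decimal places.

P = 1/(1+e^{2.2100}) = 0.0989
P(1−P) = 0.0989 × 0.9011 = 0.0891
I = a² × P(1−P) = 2.21² × 0.0891 = 0.43509

0.435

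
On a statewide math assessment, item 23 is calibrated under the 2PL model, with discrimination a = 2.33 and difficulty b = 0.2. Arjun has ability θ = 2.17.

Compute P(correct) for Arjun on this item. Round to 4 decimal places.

0.9900

P(θ) = 1 / (1 + exp(−a(θ − b)))
Exponent: 2.33 × (2.17 − 0.2) = 4.5901
1/(1 + e^{-4.5901}) = 0.9900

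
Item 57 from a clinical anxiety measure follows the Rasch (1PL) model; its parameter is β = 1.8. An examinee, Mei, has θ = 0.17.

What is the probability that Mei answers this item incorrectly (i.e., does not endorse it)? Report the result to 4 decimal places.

0.8362

P(θ) = 1 / (1 + exp(−(θ − β)))
Exponent: (0.17 − 1.8) = -1.6300
1/(1 + e^{1.6300}) = 0.1638
P = 0.1638
P(incorrect) = 1 − 0.1638 = 0.8362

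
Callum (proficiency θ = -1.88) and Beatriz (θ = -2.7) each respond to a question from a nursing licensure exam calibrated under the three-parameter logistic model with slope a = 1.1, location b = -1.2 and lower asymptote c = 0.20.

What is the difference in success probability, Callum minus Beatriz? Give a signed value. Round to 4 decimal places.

0.1281

P(θ) = c + (1 − c) · 1 / (1 + exp(−a(θ − b)))
P(Callum) = 0.4570  [exponent -0.7480]
P(Beatriz) = 0.3289  [exponent -1.6500]
Difference = 0.4570 − 0.3289 = 0.1281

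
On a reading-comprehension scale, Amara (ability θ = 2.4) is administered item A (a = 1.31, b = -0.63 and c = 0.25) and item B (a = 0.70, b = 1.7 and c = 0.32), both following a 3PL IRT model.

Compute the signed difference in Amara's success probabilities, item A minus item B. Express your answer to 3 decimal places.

P(θ) = c + (1 − c) · 1 / (1 + exp(−a(θ − b)))
P_A = 0.9861
P_B = 0.7417
P_A − P_B = 0.2444

0.244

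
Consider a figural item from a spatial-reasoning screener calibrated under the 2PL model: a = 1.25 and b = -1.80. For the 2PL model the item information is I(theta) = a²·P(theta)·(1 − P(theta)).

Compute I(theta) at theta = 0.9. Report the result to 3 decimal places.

P = 1/(1+e^{-3.3750}) = 0.9669
P(1−P) = 0.9669 × 0.0331 = 0.0320
I = a² × P(1−P) = 1.25² × 0.0320 = 0.04999

0.050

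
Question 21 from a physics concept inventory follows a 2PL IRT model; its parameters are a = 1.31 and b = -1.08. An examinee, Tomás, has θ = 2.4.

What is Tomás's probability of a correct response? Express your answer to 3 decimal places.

P(θ) = 1 / (1 + exp(−a(θ − b)))
Exponent: 1.31 × (2.4 − (-1.08)) = 4.5588
1/(1 + e^{-4.5588}) = 0.9896

0.990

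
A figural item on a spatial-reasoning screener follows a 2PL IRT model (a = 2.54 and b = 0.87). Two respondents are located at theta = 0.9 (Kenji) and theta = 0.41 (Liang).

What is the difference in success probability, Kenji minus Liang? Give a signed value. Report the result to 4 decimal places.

0.2819

P(theta) = 1 / (1 + exp(−a(theta − b)))
P(Kenji) = 0.5190  [exponent 0.0762]
P(Liang) = 0.2371  [exponent -1.1684]
Difference = 0.5190 − 0.2371 = 0.2819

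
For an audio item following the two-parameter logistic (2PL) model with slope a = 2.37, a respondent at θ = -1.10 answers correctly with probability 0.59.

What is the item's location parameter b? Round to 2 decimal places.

-1.25

P(θ) = 1 / (1 + exp(−a(θ − b)))
logit(0.59) = ln(0.59/0.41) = 0.3640
b = θ − logit/(a) = -1.10 − 0.3640/2.3700 = -1.2536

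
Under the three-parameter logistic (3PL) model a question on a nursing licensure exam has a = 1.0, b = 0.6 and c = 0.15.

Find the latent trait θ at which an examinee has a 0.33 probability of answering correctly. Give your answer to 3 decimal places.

-0.714

P(θ) = c + (1 − c) · 1 / (1 + exp(−a(θ − b)))
Remove guessing floor: (0.33 − 0.15)/(1 − 0.15) = 0.2118
logit = ln(0.2118/0.7882) = -1.3143
θ = b + logit/(a) = 0.6 + (-1.3143)/1.0000 = -0.7143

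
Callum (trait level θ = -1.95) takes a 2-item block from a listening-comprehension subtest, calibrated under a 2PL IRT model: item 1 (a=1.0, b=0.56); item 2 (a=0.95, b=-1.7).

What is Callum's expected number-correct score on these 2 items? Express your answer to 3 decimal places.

0.516

P(θ) = 1 / (1 + exp(−a(θ − b)))
P_1 = 1/(1+e^{2.5100}) = 0.0752
P_2 = 1/(1+e^{0.2375}) = 0.4409
E[score] = 0.0752 + 0.4409 = 0.5161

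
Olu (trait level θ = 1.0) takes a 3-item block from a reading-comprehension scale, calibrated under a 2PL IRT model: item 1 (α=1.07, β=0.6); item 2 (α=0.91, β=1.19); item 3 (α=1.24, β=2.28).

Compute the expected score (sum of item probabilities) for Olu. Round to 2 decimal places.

P(θ) = 1 / (1 + exp(−α(θ − β)))
P_1 = 1/(1+e^{-0.4280}) = 0.6054
P_2 = 1/(1+e^{0.1729}) = 0.4569
P_3 = 1/(1+e^{1.5872}) = 0.1698
E[score] = 0.6054 + 0.4569 + 0.1698 = 1.2321

1.23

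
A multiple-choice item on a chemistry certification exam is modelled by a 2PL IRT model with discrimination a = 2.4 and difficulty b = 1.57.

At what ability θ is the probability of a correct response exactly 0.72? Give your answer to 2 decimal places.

1.96

P(θ) = 1 / (1 + exp(−a(θ − b)))
logit = ln(0.7200/0.2800) = 0.9445
θ = b + logit/(a) = 1.57 + 0.9445/2.4000 = 1.9635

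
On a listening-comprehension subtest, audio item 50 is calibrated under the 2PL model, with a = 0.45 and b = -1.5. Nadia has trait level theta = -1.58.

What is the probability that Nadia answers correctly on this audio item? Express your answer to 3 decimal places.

P(theta) = 1 / (1 + exp(−a(theta − b)))
Exponent: 0.45 × (-1.58 − (-1.5)) = -0.0360
1/(1 + e^{0.0360}) = 0.4910

0.491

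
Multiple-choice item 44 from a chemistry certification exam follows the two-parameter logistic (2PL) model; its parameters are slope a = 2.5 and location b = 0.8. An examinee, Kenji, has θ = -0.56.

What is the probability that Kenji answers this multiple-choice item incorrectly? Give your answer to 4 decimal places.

P(θ) = 1 / (1 + exp(−a(θ − b)))
Exponent: 2.5 × (-0.56 − 0.8) = -3.4000
1/(1 + e^{3.4000}) = 0.0323
P(incorrect) = 1 − 0.0323 = 0.9677

0.9677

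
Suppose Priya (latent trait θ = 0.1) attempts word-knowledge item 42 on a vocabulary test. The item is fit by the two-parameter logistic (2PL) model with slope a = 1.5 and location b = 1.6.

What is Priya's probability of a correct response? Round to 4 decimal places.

0.0953

P(θ) = 1 / (1 + exp(−a(θ − b)))
Exponent: 1.5 × (0.1 − 1.6) = -2.2500
1/(1 + e^{2.2500}) = 0.0953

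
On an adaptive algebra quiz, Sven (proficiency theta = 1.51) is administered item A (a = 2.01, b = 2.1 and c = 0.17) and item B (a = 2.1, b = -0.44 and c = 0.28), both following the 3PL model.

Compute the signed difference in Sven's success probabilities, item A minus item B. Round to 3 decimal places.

-0.624

P(theta) = c + (1 − c) · 1 / (1 + exp(−a(theta − b)))
P_A = 0.3642
P_B = 0.9882
P_A − P_B = -0.6240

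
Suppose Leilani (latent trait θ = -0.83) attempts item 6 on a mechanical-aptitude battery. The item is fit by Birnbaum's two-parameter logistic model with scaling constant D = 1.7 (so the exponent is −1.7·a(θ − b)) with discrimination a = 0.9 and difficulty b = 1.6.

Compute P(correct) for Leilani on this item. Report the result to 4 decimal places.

0.0237

P(θ) = 1 / (1 + exp(−D·a(θ − b)))
Exponent: 1.7 × 0.9 × (-0.83 − 1.6) = -3.7179
1/(1 + e^{3.7179}) = 0.0237
P = 0.0237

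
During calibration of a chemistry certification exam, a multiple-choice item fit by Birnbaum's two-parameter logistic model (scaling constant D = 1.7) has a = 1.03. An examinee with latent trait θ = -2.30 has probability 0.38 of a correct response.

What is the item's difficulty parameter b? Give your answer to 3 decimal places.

P(θ) = 1 / (1 + exp(−D·a(θ − b)))
logit(0.38) = ln(0.38/0.62) = -0.4895
b = θ − logit/(1.7·a) = -2.30 − (-0.4895)/1.7510 = -2.0204

-2.020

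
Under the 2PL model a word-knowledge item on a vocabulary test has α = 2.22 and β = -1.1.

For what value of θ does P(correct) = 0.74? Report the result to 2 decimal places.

-0.63

P(θ) = 1 / (1 + exp(−α(θ − β)))
logit = ln(0.7400/0.2600) = 1.0460
θ = β + logit/(α) = -1.1 + 1.0460/2.2200 = -0.6288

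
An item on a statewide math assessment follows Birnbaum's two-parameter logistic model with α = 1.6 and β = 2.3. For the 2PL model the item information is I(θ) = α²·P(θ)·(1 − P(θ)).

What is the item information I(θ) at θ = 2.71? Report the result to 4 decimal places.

P = 1/(1+e^{-0.6560}) = 0.6584
P(1−P) = 0.6584 × 0.3416 = 0.2249
I = α² × P(1−P) = 1.6² × 0.2249 = 0.57580

0.5758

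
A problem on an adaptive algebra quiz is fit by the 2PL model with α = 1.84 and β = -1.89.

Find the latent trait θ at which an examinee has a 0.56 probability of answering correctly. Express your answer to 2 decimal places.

-1.76

P(θ) = 1 / (1 + exp(−α(θ − β)))
logit = ln(0.5600/0.4400) = 0.2412
θ = β + logit/(α) = -1.89 + 0.2412/1.8400 = -1.7589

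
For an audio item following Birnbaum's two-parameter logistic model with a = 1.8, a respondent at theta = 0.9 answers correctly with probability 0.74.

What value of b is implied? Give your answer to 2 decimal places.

0.32

P(theta) = 1 / (1 + exp(−a(theta − b)))
logit(0.74) = ln(0.74/0.26) = 1.0460
b = theta − logit/(a) = 0.9 − 1.0460/1.8000 = 0.3189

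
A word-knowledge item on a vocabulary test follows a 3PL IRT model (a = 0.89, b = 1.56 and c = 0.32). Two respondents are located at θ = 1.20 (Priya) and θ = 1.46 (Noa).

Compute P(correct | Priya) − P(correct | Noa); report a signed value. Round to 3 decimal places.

-0.039

P(θ) = c + (1 − c) · 1 / (1 + exp(−a(θ − b)))
P(Priya) = 0.6060  [exponent -0.3204]
P(Noa) = 0.6449  [exponent -0.0890]
Difference = 0.6060 − 0.6449 = -0.0389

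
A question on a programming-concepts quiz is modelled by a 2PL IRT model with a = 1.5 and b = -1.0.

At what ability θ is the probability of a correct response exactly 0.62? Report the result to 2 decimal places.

-0.67

P(θ) = 1 / (1 + exp(−a(θ − b)))
logit = ln(0.6200/0.3800) = 0.4895
θ = b + logit/(a) = -1.0 + 0.4895/1.5000 = -0.6736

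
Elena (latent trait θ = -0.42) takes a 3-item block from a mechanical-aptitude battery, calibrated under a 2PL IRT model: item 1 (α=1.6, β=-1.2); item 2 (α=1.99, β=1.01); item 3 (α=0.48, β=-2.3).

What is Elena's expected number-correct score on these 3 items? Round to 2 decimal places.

1.54

P(θ) = 1 / (1 + exp(−α(θ − β)))
P_1 = 1/(1+e^{-1.2480}) = 0.7770
P_2 = 1/(1+e^{2.8457}) = 0.0549
P_3 = 1/(1+e^{-0.9024}) = 0.7114
E[score] = 0.7770 + 0.0549 + 0.7114 = 1.5433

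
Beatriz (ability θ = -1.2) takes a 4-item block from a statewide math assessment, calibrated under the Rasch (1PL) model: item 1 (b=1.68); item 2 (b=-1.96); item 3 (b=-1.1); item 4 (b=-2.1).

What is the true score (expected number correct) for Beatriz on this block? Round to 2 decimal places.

P(θ) = 1 / (1 + exp(−(θ − b)))
P_1 = 1/(1+e^{2.8800}) = 0.0532
P_2 = 1/(1+e^{-0.7600}) = 0.6814
P_3 = 1/(1+e^{0.1000}) = 0.4750
P_4 = 1/(1+e^{-0.9000}) = 0.7109
E[score] = 0.0532 + 0.6814 + 0.4750 + 0.7109 = 1.9205

1.92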